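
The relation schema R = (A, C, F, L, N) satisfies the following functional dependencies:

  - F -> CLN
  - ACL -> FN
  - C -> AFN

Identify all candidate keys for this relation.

(C); (F)

{C}⁺: C→AFN adds A, F, N; F→CLN adds L → {A, C, F, L, N}.
{F}⁺: F→CLN adds C, L, N; C→AFN adds A → {A, C, F, L, N}.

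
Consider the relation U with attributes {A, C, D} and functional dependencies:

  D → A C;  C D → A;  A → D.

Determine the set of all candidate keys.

(A), (D)

{A}⁺: A→D adds D; D→AC adds C → {A, C, D}.
{D}⁺: D→AC adds A, C → {A, C, D}.
Any other superkey contains one of these as a subset, so there are no further candidate keys.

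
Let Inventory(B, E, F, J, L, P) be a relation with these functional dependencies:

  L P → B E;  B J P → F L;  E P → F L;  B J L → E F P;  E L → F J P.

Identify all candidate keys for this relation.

EL, EP, LP, BJL, BJP

{E, L}⁺: EL→FJP adds F, J, P; LP→BE adds B → {B, E, F, J, L, P}. Minimal: {L}⁺ = {L}; {E}⁺ = {E} — none reach the full schema.
{E, P}⁺: EP→FL adds F, L; EL→FJP adds J; LP→BE adds B → {B, E, F, J, L, P}. Minimal: {P}⁺ = {P}; {E}⁺ = {E} — none reach the full schema.
{L, P}⁺: LP→BE adds B, E; EP→FL adds F; EL→FJP adds J → {B, E, F, J, L, P}. Minimal: {P}⁺ = {P}; {L}⁺ = {L} — none reach the full schema.
{B, J, L}⁺: BJL→EFP adds E, F, P → {B, E, F, J, L, P}. Minimal: {J, L}⁺ = {J, L}; {B, L}⁺ = {B, L}; {B, J}⁺ = {B, J} — none reach the full schema.
{B, J, P}⁺: BJP→FL adds F, L; BJL→EFP adds E → {B, E, F, J, L, P}. Minimal: {J, P}⁺ = {J, P}; {B, P}⁺ = {B, P}; {B, J}⁺ = {B, J} — none reach the full schema.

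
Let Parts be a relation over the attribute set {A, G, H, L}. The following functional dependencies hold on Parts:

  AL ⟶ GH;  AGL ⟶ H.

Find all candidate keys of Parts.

AL

Attributes A, L never appear on any right-hand side, so every candidate key must contain {A, L}.
{A, L}⁺ = {A, G, H, L}, which is all of the schema, so {A, L} is the only candidate key.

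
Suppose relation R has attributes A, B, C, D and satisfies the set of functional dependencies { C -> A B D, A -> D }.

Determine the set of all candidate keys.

Attribute C never appears on the right-hand side of any dependency, so C must belong to every candidate key.
{C}⁺ = {A, B, C, D}, which is all of the schema, so {C} is the only candidate key.

{C}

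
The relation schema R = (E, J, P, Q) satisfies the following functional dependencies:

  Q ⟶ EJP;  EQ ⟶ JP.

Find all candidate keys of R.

{Q}

Attribute Q never appears on the right-hand side of any dependency, so Q must belong to every candidate key.
{Q}⁺ = {E, J, P, Q}, which is all of the schema, so {Q} is the only candidate key.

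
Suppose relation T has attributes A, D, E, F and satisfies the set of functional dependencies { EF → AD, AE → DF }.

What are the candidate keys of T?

{A, E}, {E, F}

Attribute E never appears on the right-hand side of any dependency, so E must belong to every candidate key.
{E}⁺ = {E}, which is not all of the schema, so we must add further attributes.
{A, E}⁺: AE→DF adds D, F → {A, D, E, F}. Minimal: {E}⁺ = {E}; {A}⁺ = {A} — none reach the full schema.
{E, F}⁺: EF→AD adds A, D → {A, D, E, F}. Minimal: {F}⁺ = {F}; {E}⁺ = {E} — none reach the full schema.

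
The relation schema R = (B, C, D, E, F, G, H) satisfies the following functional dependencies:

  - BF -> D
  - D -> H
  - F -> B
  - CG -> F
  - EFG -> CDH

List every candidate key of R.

Attributes E, G never appear on any right-hand side, so every candidate key must contain {E, G}.
{E, G}⁺ = {E, G}, which is not all of the schema, so we must add further attributes.
{C, E, G}⁺: CG→F adds F; EFG→CDH adds D, H; F→B adds B → {B, C, D, E, F, G, H}. Minimal: {E, G}⁺ = {E, G}; {C, G}⁺ = {B, C, D, F, G, H}; {C, E}⁺ = {C, E} — none reach the full schema.
{E, F, G}⁺: F→B adds B; EFG→CDH adds C, D, H → {B, C, D, E, F, G, H}. Minimal: {F, G}⁺ = {B, D, F, G, H}; {E, G}⁺ = {E, G}; {E, F}⁺ = {B, D, E, F, H} — none reach the full schema.

{C, E, G}, {E, F, G}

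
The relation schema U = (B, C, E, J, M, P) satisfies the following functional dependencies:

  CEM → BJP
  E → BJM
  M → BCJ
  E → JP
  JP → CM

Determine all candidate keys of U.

(E)

Attribute E never appears on the right-hand side of any dependency, so E must belong to every candidate key.
{E}⁺ = {B, C, E, J, M, P}, which is all of the schema, so {E} is the only candidate key.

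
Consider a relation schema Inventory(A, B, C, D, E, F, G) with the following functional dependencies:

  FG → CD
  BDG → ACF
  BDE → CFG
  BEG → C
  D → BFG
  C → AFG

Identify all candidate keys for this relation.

{C, E}⁺: C→AFG adds A, F, G; FG→CD adds D; D→BFG adds B → {A, B, C, D, E, F, G}.
{D, E}⁺: D→BFG adds B, F, G; FG→CD adds C; BDG→ACF adds A → {A, B, C, D, E, F, G}.
{B, E, G}⁺: BEG→C adds C; C→AFG adds A, F; FG→CD adds D → {A, B, C, D, E, F, G}.
{E, F, G}⁺: FG→CD adds C, D; D→BFG adds B; C→AFG adds A → {A, B, C, D, E, F, G}.

{C, E}, {D, E}, {B, E, G}, {E, F, G}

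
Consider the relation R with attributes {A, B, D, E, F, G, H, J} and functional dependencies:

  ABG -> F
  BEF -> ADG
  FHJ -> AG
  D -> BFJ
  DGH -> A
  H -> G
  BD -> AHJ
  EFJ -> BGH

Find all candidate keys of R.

Attribute E never appears on the right-hand side of any dependency, so E must belong to every candidate key.
{E}⁺ = {E}, which is not all of the schema, so we must add further attributes.
{D, E}⁺: D→BFJ adds B, F, J; BD→AHJ adds A, H; EFJ→BGH adds G → {A, B, D, E, F, G, H, J}. Minimal: {E}⁺ = {E}; {D}⁺ = {A, B, D, F, G, H, J} — none reach the full schema.
{B, E, F}⁺: BEF→ADG adds A, D, G; D→BFJ adds J; BD→AHJ adds H → {A, B, D, E, F, G, H, J}. Minimal: {E, F}⁺ = {E, F}; {B, F}⁺ = {B, F}; {B, E}⁺ = {B, E} — none reach the full schema.
{E, F, J}⁺: EFJ→BGH adds B, G, H; BEF→ADG adds A, D → {A, B, D, E, F, G, H, J}. Minimal: {F, J}⁺ = {F, J}; {E, J}⁺ = {E, J}; {E, F}⁺ = {E, F} — none reach the full schema.
{A, B, E, G}⁺: ABG→F adds F; BEF→ADG adds D; D→BFJ adds J; BD→AHJ adds H → {A, B, D, E, F, G, H, J}. Minimal: {B, E, G}⁺ = {B, E, G}; {A, E, G}⁺ = {A, E, G}; {A, B, G}⁺ = {A, B, F, G}; … — none reach the full schema.
{A, B, E, H}⁺: H→G adds G; ABG→F adds F; BEF→ADG adds D; D→BFJ adds J → {A, B, D, E, F, G, H, J}. Minimal: {B, E, H}⁺ = {B, E, G, H}; {A, E, H}⁺ = {A, E, G, H}; {A, B, H}⁺ = {A, B, F, G, H}; … — none reach the full schema.
Any other superkey contains one of these as a subset, so there are no further candidate keys.

{D, E}, {B, E, F}, {E, F, J}, {A, B, E, G}, {A, B, E, H}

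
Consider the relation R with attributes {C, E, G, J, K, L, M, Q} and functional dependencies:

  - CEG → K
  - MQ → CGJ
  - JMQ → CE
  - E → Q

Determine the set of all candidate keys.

(E, L, M), (L, M, Q)

Attributes L, M never appear on any right-hand side, so every candidate key must contain {L, M}.
{L, M}⁺ = {L, M}, which is not all of the schema, so we must add further attributes.
{E, L, M}⁺: E→Q adds Q; MQ→CGJ adds C, G, J; CEG→K adds K → {C, E, G, J, K, L, M, Q}.
{L, M, Q}⁺: MQ→CGJ adds C, G, J; JMQ→CE adds E; CEG→K adds K → {C, E, G, J, K, L, M, Q}.
Any other superkey contains one of these as a subset, so there are no further candidate keys.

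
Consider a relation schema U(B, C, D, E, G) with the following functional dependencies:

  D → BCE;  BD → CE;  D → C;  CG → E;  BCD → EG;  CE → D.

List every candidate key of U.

{D}⁺: D→BCE adds B, C, E; BCD→EG adds G → {B, C, D, E, G}.
{C, E}⁺: CE→D adds D; D→BCE adds B; BCD→EG adds G → {B, C, D, E, G}. Minimal: {E}⁺ = {E}; {C}⁺ = {C} — none reach the full schema.
{C, G}⁺: CG→E adds E; CE→D adds D; D→BCE adds B → {B, C, D, E, G}. Minimal: {G}⁺ = {G}; {C}⁺ = {C} — none reach the full schema.
Any other superkey contains one of these as a subset, so there are no further candidate keys.

D, CE, CG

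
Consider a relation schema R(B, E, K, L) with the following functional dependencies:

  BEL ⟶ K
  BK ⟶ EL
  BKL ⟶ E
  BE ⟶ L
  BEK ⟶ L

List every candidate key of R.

BE; BK

Attribute B never appears on the right-hand side of any dependency, so B must belong to every candidate key.
{B}⁺ = {B}, which is not all of the schema, so we must add further attributes.
{B, E}⁺: BE→L adds L; BEL→K adds K → {B, E, K, L}. Minimal: {E}⁺ = {E}; {B}⁺ = {B} — none reach the full schema.
{B, K}⁺: BK→EL adds E, L → {B, E, K, L}. Minimal: {K}⁺ = {K}; {B}⁺ = {B} — none reach the full schema.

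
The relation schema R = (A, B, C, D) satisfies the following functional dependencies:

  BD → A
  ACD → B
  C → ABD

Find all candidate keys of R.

(C)

Attribute C never appears on the right-hand side of any dependency, so C must belong to every candidate key.
{C}⁺ = {A, B, C, D}, which is all of the schema, so {C} is the only candidate key.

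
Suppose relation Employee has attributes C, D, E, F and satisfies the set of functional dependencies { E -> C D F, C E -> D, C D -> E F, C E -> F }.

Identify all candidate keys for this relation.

{E}⁺: E→CDF adds C, D, F → {C, D, E, F}.
{C, D}⁺: CD→EF adds E, F → {C, D, E, F}. Minimal: {D}⁺ = {D}; {C}⁺ = {C} — none reach the full schema.

{E}; {C, D}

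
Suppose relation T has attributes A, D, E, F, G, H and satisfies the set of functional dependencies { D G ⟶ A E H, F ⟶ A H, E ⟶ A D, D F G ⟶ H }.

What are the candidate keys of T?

Attributes F, G never appear on any right-hand side, so every candidate key must contain {F, G}.
{F, G}⁺ = {A, F, G, H}, which is not all of the schema, so we must add further attributes.
{D, F, G}⁺: DG→AEH adds A, E, H → {A, D, E, F, G, H}. Minimal: {F, G}⁺ = {A, F, G, H}; {D, G}⁺ = {A, D, E, G, H}; {D, F}⁺ = {A, D, F, H} — none reach the full schema.
{E, F, G}⁺: F→AH adds A, H; E→AD adds D → {A, D, E, F, G, H}. Minimal: {F, G}⁺ = {A, F, G, H}; {E, G}⁺ = {A, D, E, G, H}; {E, F}⁺ = {A, D, E, F, H} — none reach the full schema.

DFG; EFG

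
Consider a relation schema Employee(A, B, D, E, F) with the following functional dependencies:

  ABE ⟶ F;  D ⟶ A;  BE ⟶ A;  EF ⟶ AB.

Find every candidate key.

BDE; DEF

Attributes D, E never appear on any right-hand side, so every candidate key must contain {D, E}.
{D, E}⁺ = {A, D, E}, which is not all of the schema, so we must add further attributes.
{B, D, E}⁺: D→A adds A; ABE→F adds F → {A, B, D, E, F}. Minimal: {D, E}⁺ = {A, D, E}; {B, E}⁺ = {A, B, E, F}; {B, D}⁺ = {A, B, D} — none reach the full schema.
{D, E, F}⁺: D→A adds A; EF→AB adds B → {A, B, D, E, F}. Minimal: {E, F}⁺ = {A, B, E, F}; {D, F}⁺ = {A, D, F}; {D, E}⁺ = {A, D, E} — none reach the full schema.
Any other superkey contains one of these as a subset, so there are no further candidate keys.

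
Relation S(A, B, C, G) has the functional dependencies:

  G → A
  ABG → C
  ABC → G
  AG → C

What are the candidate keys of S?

Attribute B never appears on the right-hand side of any dependency, so B must belong to every candidate key.
{B}⁺ = {B}, which is not all of the schema, so we must add further attributes.
{B, G}⁺: G→A adds A; ABG→C adds C → {A, B, C, G}.
{A, B, C}⁺: ABC→G adds G → {A, B, C, G}.
Any other superkey contains one of these as a subset, so there are no further candidate keys.

{B, G}, {A, B, C}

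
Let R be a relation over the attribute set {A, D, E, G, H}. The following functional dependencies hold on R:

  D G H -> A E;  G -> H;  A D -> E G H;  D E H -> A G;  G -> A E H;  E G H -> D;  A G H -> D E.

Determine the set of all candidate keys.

(G); (A, D); (D, E, H)

{G}⁺: G→H adds H; G→AEH adds A, E; EGH→D adds D → {A, D, E, G, H}.
{A, D}⁺: AD→EGH adds E, G, H → {A, D, E, G, H}.
{D, E, H}⁺: DEH→AG adds A, G → {A, D, E, G, H}.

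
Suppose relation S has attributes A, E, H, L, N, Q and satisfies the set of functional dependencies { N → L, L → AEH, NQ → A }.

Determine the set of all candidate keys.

{N, Q}

Attributes N, Q never appear on any right-hand side, so every candidate key must contain {N, Q}.
{N, Q}⁺ = {A, E, H, L, N, Q}, which is all of the schema, so {N, Q} is the only candidate key.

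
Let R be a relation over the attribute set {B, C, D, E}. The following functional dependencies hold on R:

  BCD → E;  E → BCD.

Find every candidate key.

{E}⁺: E→BCD adds B, C, D → {B, C, D, E}.
{B, C, D}⁺: BCD→E adds E → {B, C, D, E}. Minimal: {C, D}⁺ = {C, D}; {B, D}⁺ = {B, D}; {B, C}⁺ = {B, C} — none reach the full schema.

{E}, {B, C, D}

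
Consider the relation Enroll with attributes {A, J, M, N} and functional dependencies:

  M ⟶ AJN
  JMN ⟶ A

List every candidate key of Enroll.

Attribute M never appears on the right-hand side of any dependency, so M must belong to every candidate key.
{M}⁺ = {A, J, M, N}, which is all of the schema, so {M} is the only candidate key.

M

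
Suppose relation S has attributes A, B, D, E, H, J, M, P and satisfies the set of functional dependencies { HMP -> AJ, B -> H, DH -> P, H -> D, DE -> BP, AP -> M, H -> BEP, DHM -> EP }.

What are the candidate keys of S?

{A, B}⁺: B→H adds H; H→D adds D; H→BEP adds E, P; AP→M adds M; HMP→AJ adds J → {A, B, D, E, H, J, M, P}. Minimal: {B}⁺ = {B, D, E, H, P}; {A}⁺ = {A} — none reach the full schema.
{A, H}⁺: H→D adds D; H→BEP adds B, E, P; AP→M adds M; HMP→AJ adds J → {A, B, D, E, H, J, M, P}. Minimal: {H}⁺ = {B, D, E, H, P}; {A}⁺ = {A} — none reach the full schema.
{B, M}⁺: B→H adds H; H→D adds D; H→BEP adds E, P; HMP→AJ adds A, J → {A, B, D, E, H, J, M, P}. Minimal: {M}⁺ = {M}; {B}⁺ = {B, D, E, H, P} — none reach the full schema.
{H, M}⁺: H→D adds D; H→BEP adds B, E, P; HMP→AJ adds A, J → {A, B, D, E, H, J, M, P}. Minimal: {M}⁺ = {M}; {H}⁺ = {B, D, E, H, P} — none reach the full schema.
{A, D, E}⁺: DE→BP adds B, P; AP→M adds M; B→H adds H; HMP→AJ adds J → {A, B, D, E, H, J, M, P}. Minimal: {D, E}⁺ = {B, D, E, H, P}; {A, E}⁺ = {A, E}; {A, D}⁺ = {A, D} — none reach the full schema.
{D, E, M}⁺: DE→BP adds B, P; B→H adds H; HMP→AJ adds A, J → {A, B, D, E, H, J, M, P}. Minimal: {E, M}⁺ = {E, M}; {D, M}⁺ = {D, M}; {D, E}⁺ = {B, D, E, H, P} — none reach the full schema.

(A, B), (A, H), (B, M), (H, M), (A, D, E), (D, E, M)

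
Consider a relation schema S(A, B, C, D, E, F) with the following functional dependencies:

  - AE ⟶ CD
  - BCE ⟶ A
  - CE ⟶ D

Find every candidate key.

{A, B, E, F}⁺: AE→CD adds C, D → {A, B, C, D, E, F}.
{B, C, E, F}⁺: BCE→A adds A; CE→D adds D → {A, B, C, D, E, F}.

{A, B, E, F}; {B, C, E, F}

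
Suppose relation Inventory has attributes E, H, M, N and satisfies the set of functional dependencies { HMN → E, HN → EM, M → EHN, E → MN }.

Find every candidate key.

{E}; {M}; {H, N}

{E}⁺: E→MN adds M, N; M→EHN adds H → {E, H, M, N}.
{M}⁺: M→EHN adds E, H, N → {E, H, M, N}.
{H, N}⁺: HN→EM adds E, M → {E, H, M, N}. Minimal: {N}⁺ = {N}; {H}⁺ = {H} — none reach the full schema.
Any other superkey contains one of these as a subset, so there are no further candidate keys.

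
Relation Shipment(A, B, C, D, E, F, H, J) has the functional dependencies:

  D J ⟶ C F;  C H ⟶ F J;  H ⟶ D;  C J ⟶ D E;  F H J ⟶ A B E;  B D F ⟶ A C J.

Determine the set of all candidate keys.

{C, H}⁺: CH→FJ adds F, J; H→D adds D; CJ→DE adds E; FHJ→ABE adds A, B → {A, B, C, D, E, F, H, J}. Minimal: {H}⁺ = {D, H}; {C}⁺ = {C} — none reach the full schema.
{H, J}⁺: H→D adds D; DJ→CF adds C, F; CJ→DE adds E; FHJ→ABE adds A, B → {A, B, C, D, E, F, H, J}. Minimal: {J}⁺ = {J}; {H}⁺ = {D, H} — none reach the full schema.
{B, F, H}⁺: H→D adds D; BDF→ACJ adds A, C, J; CJ→DE adds E → {A, B, C, D, E, F, H, J}. Minimal: {F, H}⁺ = {D, F, H}; {B, H}⁺ = {B, D, H}; {B, F}⁺ = {B, F} — none reach the full schema.

{C, H}; {H, J}; {B, F, H}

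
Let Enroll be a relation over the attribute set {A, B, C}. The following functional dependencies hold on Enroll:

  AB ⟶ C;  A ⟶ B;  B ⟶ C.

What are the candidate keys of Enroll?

(A)

Attribute A never appears on the right-hand side of any dependency, so A must belong to every candidate key.
{A}⁺ = {A, B, C}, which is all of the schema, so {A} is the only candidate key.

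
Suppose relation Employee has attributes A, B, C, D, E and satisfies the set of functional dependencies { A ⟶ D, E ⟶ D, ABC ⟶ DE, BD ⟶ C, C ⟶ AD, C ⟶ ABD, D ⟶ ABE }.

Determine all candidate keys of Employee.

{A}, {C}, {D}, {E}

{A}⁺: A→D adds D; D→ABE adds B, E; BD→C adds C → {A, B, C, D, E}.
{C}⁺: C→AD adds A, D; C→ABD adds B; D→ABE adds E → {A, B, C, D, E}.
{D}⁺: D→ABE adds A, B, E; BD→C adds C → {A, B, C, D, E}.
{E}⁺: E→D adds D; D→ABE adds A, B; BD→C adds C → {A, B, C, D, E}.
Any other superkey contains one of these as a subset, so there are no further candidate keys.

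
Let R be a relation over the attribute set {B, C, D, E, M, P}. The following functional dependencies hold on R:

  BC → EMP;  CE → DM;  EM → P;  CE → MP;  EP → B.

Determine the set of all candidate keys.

Attribute C never appears on the right-hand side of any dependency, so C must belong to every candidate key.
{C}⁺ = {C}, which is not all of the schema, so we must add further attributes.
{B, C}⁺: BC→EMP adds E, M, P; CE→DM adds D → {B, C, D, E, M, P}.
{C, E}⁺: CE→DM adds D, M; EM→P adds P; EP→B adds B → {B, C, D, E, M, P}.

{B, C}, {C, E}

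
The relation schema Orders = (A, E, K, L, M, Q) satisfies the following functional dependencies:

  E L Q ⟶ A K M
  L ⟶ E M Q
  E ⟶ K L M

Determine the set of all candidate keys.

{E}⁺: E→KLM adds K, L, M; L→EMQ adds Q; ELQ→AKM adds A → {A, E, K, L, M, Q}.
{L}⁺: L→EMQ adds E, M, Q; E→KLM adds K; ELQ→AKM adds A → {A, E, K, L, M, Q}.
Any other superkey contains one of these as a subset, so there are no further candidate keys.

E; L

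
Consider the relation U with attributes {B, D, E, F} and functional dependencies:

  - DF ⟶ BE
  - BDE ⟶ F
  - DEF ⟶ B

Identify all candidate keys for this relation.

(D, F); (B, D, E)

Attribute D never appears on the right-hand side of any dependency, so D must belong to every candidate key.
{D}⁺ = {D}, which is not all of the schema, so we must add further attributes.
{D, F}⁺: DF→BE adds B, E → {B, D, E, F}.
{B, D, E}⁺: BDE→F adds F → {B, D, E, F}.
Any other superkey contains one of these as a subset, so there are no further candidate keys.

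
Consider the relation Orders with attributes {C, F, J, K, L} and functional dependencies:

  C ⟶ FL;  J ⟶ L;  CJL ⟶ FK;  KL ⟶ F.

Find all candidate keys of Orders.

Attributes C, J never appear on any right-hand side, so every candidate key must contain {C, J}.
{C, J}⁺ = {C, F, J, K, L}, which is all of the schema, so {C, J} is the only candidate key.

{C, J}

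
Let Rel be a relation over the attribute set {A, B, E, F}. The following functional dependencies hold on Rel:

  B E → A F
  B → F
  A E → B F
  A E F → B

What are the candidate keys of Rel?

Attribute E never appears on the right-hand side of any dependency, so E must belong to every candidate key.
{E}⁺ = {E}, which is not all of the schema, so we must add further attributes.
{A, E}⁺: AE→BF adds B, F → {A, B, E, F}. Minimal: {E}⁺ = {E}; {A}⁺ = {A} — none reach the full schema.
{B, E}⁺: BE→AF adds A, F → {A, B, E, F}. Minimal: {E}⁺ = {E}; {B}⁺ = {B, F} — none reach the full schema.

(A, E), (B, E)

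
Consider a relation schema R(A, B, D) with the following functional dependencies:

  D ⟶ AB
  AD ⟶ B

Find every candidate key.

(D)

Attribute D never appears on the right-hand side of any dependency, so D must belong to every candidate key.
{D}⁺ = {A, B, D}, which is all of the schema, so {D} is the only candidate key.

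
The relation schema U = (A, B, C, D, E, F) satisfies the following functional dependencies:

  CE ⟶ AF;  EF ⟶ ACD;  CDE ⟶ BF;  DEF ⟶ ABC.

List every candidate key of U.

(C, E), (E, F)

{C, E}⁺: CE→AF adds A, F; EF→ACD adds D; CDE→BF adds B → {A, B, C, D, E, F}.
{E, F}⁺: EF→ACD adds A, C, D; CDE→BF adds B → {A, B, C, D, E, F}.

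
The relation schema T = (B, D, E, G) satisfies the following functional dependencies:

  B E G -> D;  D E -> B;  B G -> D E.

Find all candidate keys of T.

{B, G}, {D, E, G}

Attribute G never appears on the right-hand side of any dependency, so G must belong to every candidate key.
{G}⁺ = {G}, which is not all of the schema, so we must add further attributes.
{B, G}⁺: BG→DE adds D, E → {B, D, E, G}.
{D, E, G}⁺: DE→B adds B → {B, D, E, G}.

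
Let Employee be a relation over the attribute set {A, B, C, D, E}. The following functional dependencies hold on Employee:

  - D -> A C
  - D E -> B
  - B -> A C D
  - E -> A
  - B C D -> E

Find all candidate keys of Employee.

{B}⁺: B→ACD adds A, C, D; BCD→E adds E → {A, B, C, D, E}.
{D, E}⁺: D→AC adds A, C; DE→B adds B → {A, B, C, D, E}. Minimal: {E}⁺ = {A, E}; {D}⁺ = {A, C, D} — none reach the full schema.
Any other superkey contains one of these as a subset, so there are no further candidate keys.

(B), (D, E)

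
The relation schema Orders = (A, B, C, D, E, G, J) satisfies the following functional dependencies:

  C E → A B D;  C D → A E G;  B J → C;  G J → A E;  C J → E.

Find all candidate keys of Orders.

{B, J}, {C, J}

Attribute J never appears on the right-hand side of any dependency, so J must belong to every candidate key.
{J}⁺ = {J}, which is not all of the schema, so we must add further attributes.
{B, J}⁺: BJ→C adds C; CJ→E adds E; CE→ABD adds A, D; CD→AEG adds G → {A, B, C, D, E, G, J}. Minimal: {J}⁺ = {J}; {B}⁺ = {B} — none reach the full schema.
{C, J}⁺: CJ→E adds E; CE→ABD adds A, B, D; CD→AEG adds G → {A, B, C, D, E, G, J}. Minimal: {J}⁺ = {J}; {C}⁺ = {C} — none reach the full schema.
Any other superkey contains one of these as a subset, so there are no further candidate keys.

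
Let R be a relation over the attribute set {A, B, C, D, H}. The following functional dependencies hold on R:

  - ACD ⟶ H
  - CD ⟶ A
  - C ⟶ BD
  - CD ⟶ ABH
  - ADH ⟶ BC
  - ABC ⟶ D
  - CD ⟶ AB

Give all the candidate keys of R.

{C}⁺: C→BD adds B, D; CD→ABH adds A, H → {A, B, C, D, H}.
{A, D, H}⁺: ADH→BC adds B, C → {A, B, C, D, H}. Minimal: {D, H}⁺ = {D, H}; {A, H}⁺ = {A, H}; {A, D}⁺ = {A, D} — none reach the full schema.
Any other superkey contains one of these as a subset, so there are no further candidate keys.

{C}, {A, D, H}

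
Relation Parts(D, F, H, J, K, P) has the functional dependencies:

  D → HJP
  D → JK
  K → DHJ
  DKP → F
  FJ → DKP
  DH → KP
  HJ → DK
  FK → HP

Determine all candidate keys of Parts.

{D}⁺: D→HJP adds H, J, P; D→JK adds K; DKP→F adds F → {D, F, H, J, K, P}.
{K}⁺: K→DHJ adds D, H, J; DH→KP adds P; DKP→F adds F → {D, F, H, J, K, P}.
{F, J}⁺: FJ→DKP adds D, K, P; FK→HP adds H → {D, F, H, J, K, P}. Minimal: {J}⁺ = {J}; {F}⁺ = {F} — none reach the full schema.
{H, J}⁺: HJ→DK adds D, K; D→HJP adds P; DKP→F adds F → {D, F, H, J, K, P}. Minimal: {J}⁺ = {J}; {H}⁺ = {H} — none reach the full schema.

{D}, {K}, {F, J}, {H, J}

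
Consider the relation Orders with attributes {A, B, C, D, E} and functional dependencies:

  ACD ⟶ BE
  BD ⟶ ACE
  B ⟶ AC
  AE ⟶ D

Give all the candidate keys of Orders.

{B, D}; {B, E}; {A, C, D}; {A, C, E}

{B, D}⁺: BD→ACE adds A, C, E → {A, B, C, D, E}. Minimal: {D}⁺ = {D}; {B}⁺ = {A, B, C} — none reach the full schema.
{B, E}⁺: B→AC adds A, C; AE→D adds D → {A, B, C, D, E}. Minimal: {E}⁺ = {E}; {B}⁺ = {A, B, C} — none reach the full schema.
{A, C, D}⁺: ACD→BE adds B, E → {A, B, C, D, E}. Minimal: {C, D}⁺ = {C, D}; {A, D}⁺ = {A, D}; {A, C}⁺ = {A, C} — none reach the full schema.
{A, C, E}⁺: AE→D adds D; ACD→BE adds B → {A, B, C, D, E}. Minimal: {C, E}⁺ = {C, E}; {A, E}⁺ = {A, D, E}; {A, C}⁺ = {A, C} — none reach the full schema.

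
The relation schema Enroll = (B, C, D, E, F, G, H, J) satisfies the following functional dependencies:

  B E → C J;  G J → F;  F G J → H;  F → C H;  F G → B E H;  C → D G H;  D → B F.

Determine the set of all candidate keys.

{C}⁺: C→DGH adds D, G, H; D→BF adds B, F; FG→BEH adds E; BE→CJ adds J → {B, C, D, E, F, G, H, J}.
{D}⁺: D→BF adds B, F; F→CH adds C, H; C→DGH adds G; FG→BEH adds E; BE→CJ adds J → {B, C, D, E, F, G, H, J}.
{F}⁺: F→CH adds C, H; C→DGH adds D, G; D→BF adds B; FG→BEH adds E; BE→CJ adds J → {B, C, D, E, F, G, H, J}.
{B, E}⁺: BE→CJ adds C, J; C→DGH adds D, G, H; D→BF adds F → {B, C, D, E, F, G, H, J}. Minimal: {E}⁺ = {E}; {B}⁺ = {B} — none reach the full schema.
{G, J}⁺: GJ→F adds F; FGJ→H adds H; F→CH adds C; FG→BEH adds B, E; C→DGH adds D → {B, C, D, E, F, G, H, J}. Minimal: {J}⁺ = {J}; {G}⁺ = {G} — none reach the full schema.
Any other superkey contains one of these as a subset, so there are no further candidate keys.

C, D, F, BE, GJ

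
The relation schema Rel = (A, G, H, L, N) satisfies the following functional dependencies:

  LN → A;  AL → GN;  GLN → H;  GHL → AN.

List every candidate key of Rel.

AL, LN, GHL

Attribute L never appears on the right-hand side of any dependency, so L must belong to every candidate key.
{L}⁺ = {L}, which is not all of the schema, so we must add further attributes.
{A, L}⁺: AL→GN adds G, N; GLN→H adds H → {A, G, H, L, N}. Minimal: {L}⁺ = {L}; {A}⁺ = {A} — none reach the full schema.
{L, N}⁺: LN→A adds A; AL→GN adds G; GLN→H adds H → {A, G, H, L, N}. Minimal: {N}⁺ = {N}; {L}⁺ = {L} — none reach the full schema.
{G, H, L}⁺: GHL→AN adds A, N → {A, G, H, L, N}. Minimal: {H, L}⁺ = {H, L}; {G, L}⁺ = {G, L}; {G, H}⁺ = {G, H} — none reach the full schema.
Any other superkey contains one of these as a subset, so there are no further candidate keys.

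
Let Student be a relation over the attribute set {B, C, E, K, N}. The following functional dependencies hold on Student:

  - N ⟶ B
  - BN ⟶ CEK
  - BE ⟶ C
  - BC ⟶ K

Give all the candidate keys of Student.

N

Attribute N never appears on the right-hand side of any dependency, so N must belong to every candidate key.
{N}⁺ = {B, C, E, K, N}, which is all of the schema, so {N} is the only candidate key.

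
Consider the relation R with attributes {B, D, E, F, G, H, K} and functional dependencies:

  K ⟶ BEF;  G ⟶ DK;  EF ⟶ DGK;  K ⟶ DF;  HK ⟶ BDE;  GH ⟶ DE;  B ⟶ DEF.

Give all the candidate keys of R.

Attribute H never appears on the right-hand side of any dependency, so H must belong to every candidate key.
{H}⁺ = {H}, which is not all of the schema, so we must add further attributes.
{B, H}⁺: B→DEF adds D, E, F; EF→DGK adds G, K → {B, D, E, F, G, H, K}. Minimal: {H}⁺ = {H}; {B}⁺ = {B, D, E, F, G, K} — none reach the full schema.
{G, H}⁺: G→DK adds D, K; K→DF adds F; HK→BDE adds B, E → {B, D, E, F, G, H, K}. Minimal: {H}⁺ = {H}; {G}⁺ = {B, D, E, F, G, K} — none reach the full schema.
{H, K}⁺: K→BEF adds B, E, F; EF→DGK adds D, G → {B, D, E, F, G, H, K}. Minimal: {K}⁺ = {B, D, E, F, G, K}; {H}⁺ = {H} — none reach the full schema.
{E, F, H}⁺: EF→DGK adds D, G, K; HK→BDE adds B → {B, D, E, F, G, H, K}. Minimal: {F, H}⁺ = {F, H}; {E, H}⁺ = {E, H}; {E, F}⁺ = {B, D, E, F, G, K} — none reach the full schema.
Any other superkey contains one of these as a subset, so there are no further candidate keys.

{B, H}; {G, H}; {H, K}; {E, F, H}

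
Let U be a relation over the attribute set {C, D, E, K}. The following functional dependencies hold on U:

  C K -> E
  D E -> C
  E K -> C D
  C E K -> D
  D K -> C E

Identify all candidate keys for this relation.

Attribute K never appears on the right-hand side of any dependency, so K must belong to every candidate key.
{K}⁺ = {K}, which is not all of the schema, so we must add further attributes.
{C, K}⁺: CK→E adds E; EK→CD adds D → {C, D, E, K}. Minimal: {K}⁺ = {K}; {C}⁺ = {C} — none reach the full schema.
{D, K}⁺: DK→CE adds C, E → {C, D, E, K}. Minimal: {K}⁺ = {K}; {D}⁺ = {D} — none reach the full schema.
{E, K}⁺: EK→CD adds C, D → {C, D, E, K}. Minimal: {K}⁺ = {K}; {E}⁺ = {E} — none reach the full schema.
Any other superkey contains one of these as a subset, so there are no further candidate keys.

CK, DK, EK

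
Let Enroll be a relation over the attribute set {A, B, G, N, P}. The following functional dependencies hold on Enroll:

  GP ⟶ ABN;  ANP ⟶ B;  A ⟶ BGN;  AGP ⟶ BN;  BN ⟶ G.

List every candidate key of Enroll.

{A, P}; {G, P}; {B, N, P}

Attribute P never appears on the right-hand side of any dependency, so P must belong to every candidate key.
{P}⁺ = {P}, which is not all of the schema, so we must add further attributes.
{A, P}⁺: A→BGN adds B, G, N → {A, B, G, N, P}.
{G, P}⁺: GP→ABN adds A, B, N → {A, B, G, N, P}.
{B, N, P}⁺: BN→G adds G; GP→ABN adds A → {A, B, G, N, P}.
Any other superkey contains one of these as a subset, so there are no further candidate keys.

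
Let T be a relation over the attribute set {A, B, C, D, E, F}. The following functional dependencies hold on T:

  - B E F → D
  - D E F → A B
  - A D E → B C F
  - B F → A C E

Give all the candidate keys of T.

{B, F}⁺: BF→ACE adds A, C, E; BEF→D adds D → {A, B, C, D, E, F}. Minimal: {F}⁺ = {F}; {B}⁺ = {B} — none reach the full schema.
{A, D, E}⁺: ADE→BCF adds B, C, F → {A, B, C, D, E, F}. Minimal: {D, E}⁺ = {D, E}; {A, E}⁺ = {A, E}; {A, D}⁺ = {A, D} — none reach the full schema.
{D, E, F}⁺: DEF→AB adds A, B; ADE→BCF adds C → {A, B, C, D, E, F}. Minimal: {E, F}⁺ = {E, F}; {D, F}⁺ = {D, F}; {D, E}⁺ = {D, E} — none reach the full schema.
Any other superkey contains one of these as a subset, so there are no further candidate keys.

BF; ADE; DEF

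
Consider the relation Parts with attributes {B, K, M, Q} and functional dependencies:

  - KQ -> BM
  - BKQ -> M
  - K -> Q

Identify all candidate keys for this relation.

Attribute K never appears on the right-hand side of any dependency, so K must belong to every candidate key.
{K}⁺ = {B, K, M, Q}, which is all of the schema, so {K} is the only candidate key.

{K}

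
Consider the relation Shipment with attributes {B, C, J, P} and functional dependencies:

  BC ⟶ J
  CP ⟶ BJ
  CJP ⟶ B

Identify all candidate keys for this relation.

Attributes C, P never appear on any right-hand side, so every candidate key must contain {C, P}.
{C, P}⁺ = {B, C, J, P}, which is all of the schema, so {C, P} is the only candidate key.

CP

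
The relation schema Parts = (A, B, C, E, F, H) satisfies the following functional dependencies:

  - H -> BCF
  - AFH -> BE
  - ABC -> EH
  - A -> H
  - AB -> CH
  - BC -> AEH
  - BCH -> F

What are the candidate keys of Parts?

A, H, BC

{A}⁺: A→H adds H; H→BCF adds B, C, F; AFH→BE adds E → {A, B, C, E, F, H}.
{H}⁺: H→BCF adds B, C, F; BC→AEH adds A, E → {A, B, C, E, F, H}.
{B, C}⁺: BC→AEH adds A, E, H; BCH→F adds F → {A, B, C, E, F, H}. Minimal: {C}⁺ = {C}; {B}⁺ = {B} — none reach the full schema.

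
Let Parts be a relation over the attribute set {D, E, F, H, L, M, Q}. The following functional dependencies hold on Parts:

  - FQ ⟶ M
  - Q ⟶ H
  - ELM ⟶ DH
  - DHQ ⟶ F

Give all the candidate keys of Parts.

{D, E, L, Q}, {E, F, L, Q}, {E, L, M, Q}

Attributes E, L, Q never appear on any right-hand side, so every candidate key must contain {E, L, Q}.
{E, L, Q}⁺ = {E, H, L, Q}, which is not all of the schema, so we must add further attributes.
{D, E, L, Q}⁺: Q→H adds H; DHQ→F adds F; FQ→M adds M → {D, E, F, H, L, M, Q}. Minimal: {E, L, Q}⁺ = {E, H, L, Q}; {D, L, Q}⁺ = {D, F, H, L, M, Q}; {D, E, Q}⁺ = {D, E, F, H, M, Q}; … — none reach the full schema.
{E, F, L, Q}⁺: FQ→M adds M; Q→H adds H; ELM→DH adds D → {D, E, F, H, L, M, Q}. Minimal: {F, L, Q}⁺ = {F, H, L, M, Q}; {E, L, Q}⁺ = {E, H, L, Q}; {E, F, Q}⁺ = {E, F, H, M, Q}; … — none reach the full schema.
{E, L, M, Q}⁺: Q→H adds H; ELM→DH adds D; DHQ→F adds F → {D, E, F, H, L, M, Q}. Minimal: {L, M, Q}⁺ = {H, L, M, Q}; {E, M, Q}⁺ = {E, H, M, Q}; {E, L, Q}⁺ = {E, H, L, Q}; … — none reach the full schema.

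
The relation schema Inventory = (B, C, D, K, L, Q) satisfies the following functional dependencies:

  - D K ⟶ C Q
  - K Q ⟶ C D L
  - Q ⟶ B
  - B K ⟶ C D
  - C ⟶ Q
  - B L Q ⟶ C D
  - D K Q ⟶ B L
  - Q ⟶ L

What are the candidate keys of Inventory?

Attribute K never appears on the right-hand side of any dependency, so K must belong to every candidate key.
{K}⁺ = {K}, which is not all of the schema, so we must add further attributes.
{B, K}⁺: BK→CD adds C, D; C→Q adds Q; DKQ→BL adds L → {B, C, D, K, L, Q}.
{C, K}⁺: C→Q adds Q; Q→L adds L; KQ→CDL adds D; Q→B adds B → {B, C, D, K, L, Q}.
{D, K}⁺: DK→CQ adds C, Q; KQ→CDL adds L; Q→B adds B → {B, C, D, K, L, Q}.
{K, Q}⁺: KQ→CDL adds C, D, L; Q→B adds B → {B, C, D, K, L, Q}.
Any other superkey contains one of these as a subset, so there are no further candidate keys.

{B, K}; {C, K}; {D, K}; {K, Q}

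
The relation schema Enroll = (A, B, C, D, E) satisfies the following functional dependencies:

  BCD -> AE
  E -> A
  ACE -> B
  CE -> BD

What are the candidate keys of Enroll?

CE, BCD

Attribute C never appears on the right-hand side of any dependency, so C must belong to every candidate key.
{C}⁺ = {C}, which is not all of the schema, so we must add further attributes.
{C, E}⁺: E→A adds A; ACE→B adds B; CE→BD adds D → {A, B, C, D, E}.
{B, C, D}⁺: BCD→AE adds A, E → {A, B, C, D, E}.
Any other superkey contains one of these as a subset, so there are no further candidate keys.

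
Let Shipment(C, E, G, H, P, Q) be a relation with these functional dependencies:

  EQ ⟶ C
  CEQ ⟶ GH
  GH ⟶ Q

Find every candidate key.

Attributes E, P never appear on any right-hand side, so every candidate key must contain {E, P}.
{E, P}⁺ = {E, P}, which is not all of the schema, so we must add further attributes.
{E, P, Q}⁺: EQ→C adds C; CEQ→GH adds G, H → {C, E, G, H, P, Q}. Minimal: {P, Q}⁺ = {P, Q}; {E, Q}⁺ = {C, E, G, H, Q}; {E, P}⁺ = {E, P} — none reach the full schema.
{E, G, H, P}⁺: GH→Q adds Q; EQ→C adds C → {C, E, G, H, P, Q}. Minimal: {G, H, P}⁺ = {G, H, P, Q}; {E, H, P}⁺ = {E, H, P}; {E, G, P}⁺ = {E, G, P}; … — none reach the full schema.

(E, P, Q); (E, G, H, P)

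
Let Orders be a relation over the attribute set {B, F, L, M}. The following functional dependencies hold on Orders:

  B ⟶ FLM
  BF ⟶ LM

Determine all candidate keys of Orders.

Attribute B never appears on the right-hand side of any dependency, so B must belong to every candidate key.
{B}⁺ = {B, F, L, M}, which is all of the schema, so {B} is the only candidate key.

{B}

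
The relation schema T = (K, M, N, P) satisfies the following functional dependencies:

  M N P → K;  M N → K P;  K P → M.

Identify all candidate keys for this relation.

{M, N}⁺: MN→KP adds K, P → {K, M, N, P}.
{K, N, P}⁺: KP→M adds M → {K, M, N, P}.

{M, N}, {K, N, P}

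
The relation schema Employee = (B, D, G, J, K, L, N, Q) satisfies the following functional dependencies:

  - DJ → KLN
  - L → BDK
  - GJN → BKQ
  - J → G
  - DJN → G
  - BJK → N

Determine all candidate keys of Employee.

{D, J}, {J, L}

Attribute J never appears on the right-hand side of any dependency, so J must belong to every candidate key.
{J}⁺ = {G, J}, which is not all of the schema, so we must add further attributes.
{D, J}⁺: DJ→KLN adds K, L, N; L→BDK adds B; J→G adds G; GJN→BKQ adds Q → {B, D, G, J, K, L, N, Q}. Minimal: {J}⁺ = {G, J}; {D}⁺ = {D} — none reach the full schema.
{J, L}⁺: L→BDK adds B, D, K; J→G adds G; BJK→N adds N; GJN→BKQ adds Q → {B, D, G, J, K, L, N, Q}. Minimal: {L}⁺ = {B, D, K, L}; {J}⁺ = {G, J} — none reach the full schema.
Any other superkey contains one of these as a subset, so there are no further candidate keys.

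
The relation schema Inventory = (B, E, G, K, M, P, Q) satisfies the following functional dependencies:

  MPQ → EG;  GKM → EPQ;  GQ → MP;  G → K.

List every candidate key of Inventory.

{B, G, M}, {B, G, Q}, {B, M, P, Q}

Attribute B never appears on the right-hand side of any dependency, so B must belong to every candidate key.
{B}⁺ = {B}, which is not all of the schema, so we must add further attributes.
{B, G, M}⁺: G→K adds K; GKM→EPQ adds E, P, Q → {B, E, G, K, M, P, Q}. Minimal: {G, M}⁺ = {E, G, K, M, P, Q}; {B, M}⁺ = {B, M}; {B, G}⁺ = {B, G, K} — none reach the full schema.
{B, G, Q}⁺: GQ→MP adds M, P; G→K adds K; MPQ→EG adds E → {B, E, G, K, M, P, Q}. Minimal: {G, Q}⁺ = {E, G, K, M, P, Q}; {B, Q}⁺ = {B, Q}; {B, G}⁺ = {B, G, K} — none reach the full schema.
{B, M, P, Q}⁺: MPQ→EG adds E, G; G→K adds K → {B, E, G, K, M, P, Q}. Minimal: {M, P, Q}⁺ = {E, G, K, M, P, Q}; {B, P, Q}⁺ = {B, P, Q}; {B, M, Q}⁺ = {B, M, Q}; … — none reach the full schema.
Any other superkey contains one of these as a subset, so there are no further candidate keys.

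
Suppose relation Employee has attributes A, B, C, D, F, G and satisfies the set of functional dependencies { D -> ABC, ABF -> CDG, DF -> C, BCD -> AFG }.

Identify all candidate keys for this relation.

{D}; {A, B, F}

{D}⁺: D→ABC adds A, B, C; BCD→AFG adds F, G → {A, B, C, D, F, G}.
{A, B, F}⁺: ABF→CDG adds C, D, G → {A, B, C, D, F, G}. Minimal: {B, F}⁺ = {B, F}; {A, F}⁺ = {A, F}; {A, B}⁺ = {A, B} — none reach the full schema.
Any other superkey contains one of these as a subset, so there are no further candidate keys.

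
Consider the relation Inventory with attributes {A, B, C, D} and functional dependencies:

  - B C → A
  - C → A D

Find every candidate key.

Attributes B, C never appear on any right-hand side, so every candidate key must contain {B, C}.
{B, C}⁺ = {A, B, C, D}, which is all of the schema, so {B, C} is the only candidate key.

(B, C)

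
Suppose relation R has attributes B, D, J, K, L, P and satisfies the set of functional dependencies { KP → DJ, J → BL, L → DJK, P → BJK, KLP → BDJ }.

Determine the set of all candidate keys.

Attribute P never appears on the right-hand side of any dependency, so P must belong to every candidate key.
{P}⁺ = {B, D, J, K, L, P}, which is all of the schema, so {P} is the only candidate key.

{P}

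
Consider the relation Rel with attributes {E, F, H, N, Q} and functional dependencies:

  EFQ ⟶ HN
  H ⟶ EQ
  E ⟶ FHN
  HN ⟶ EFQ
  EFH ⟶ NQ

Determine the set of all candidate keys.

E; H

{E}⁺: E→FHN adds F, H, N; HN→EFQ adds Q → {E, F, H, N, Q}.
{H}⁺: H→EQ adds E, Q; E→FHN adds F, N → {E, F, H, N, Q}.
Any other superkey contains one of these as a subset, so there are no further candidate keys.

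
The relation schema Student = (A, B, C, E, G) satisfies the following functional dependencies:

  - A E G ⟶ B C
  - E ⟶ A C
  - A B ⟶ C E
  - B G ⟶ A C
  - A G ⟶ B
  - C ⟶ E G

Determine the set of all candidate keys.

{C}⁺: C→EG adds E, G; E→AC adds A; AG→B adds B → {A, B, C, E, G}.
{E}⁺: E→AC adds A, C; C→EG adds G; AEG→BC adds B → {A, B, C, E, G}.
{A, B}⁺: AB→CE adds C, E; C→EG adds G → {A, B, C, E, G}. Minimal: {B}⁺ = {B}; {A}⁺ = {A} — none reach the full schema.
{A, G}⁺: AG→B adds B; AB→CE adds C, E → {A, B, C, E, G}. Minimal: {G}⁺ = {G}; {A}⁺ = {A} — none reach the full schema.
{B, G}⁺: BG→AC adds A, C; C→EG adds E → {A, B, C, E, G}. Minimal: {G}⁺ = {G}; {B}⁺ = {B} — none reach the full schema.
Any other superkey contains one of these as a subset, so there are no further candidate keys.

{C}, {E}, {A, B}, {A, G}, {B, G}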